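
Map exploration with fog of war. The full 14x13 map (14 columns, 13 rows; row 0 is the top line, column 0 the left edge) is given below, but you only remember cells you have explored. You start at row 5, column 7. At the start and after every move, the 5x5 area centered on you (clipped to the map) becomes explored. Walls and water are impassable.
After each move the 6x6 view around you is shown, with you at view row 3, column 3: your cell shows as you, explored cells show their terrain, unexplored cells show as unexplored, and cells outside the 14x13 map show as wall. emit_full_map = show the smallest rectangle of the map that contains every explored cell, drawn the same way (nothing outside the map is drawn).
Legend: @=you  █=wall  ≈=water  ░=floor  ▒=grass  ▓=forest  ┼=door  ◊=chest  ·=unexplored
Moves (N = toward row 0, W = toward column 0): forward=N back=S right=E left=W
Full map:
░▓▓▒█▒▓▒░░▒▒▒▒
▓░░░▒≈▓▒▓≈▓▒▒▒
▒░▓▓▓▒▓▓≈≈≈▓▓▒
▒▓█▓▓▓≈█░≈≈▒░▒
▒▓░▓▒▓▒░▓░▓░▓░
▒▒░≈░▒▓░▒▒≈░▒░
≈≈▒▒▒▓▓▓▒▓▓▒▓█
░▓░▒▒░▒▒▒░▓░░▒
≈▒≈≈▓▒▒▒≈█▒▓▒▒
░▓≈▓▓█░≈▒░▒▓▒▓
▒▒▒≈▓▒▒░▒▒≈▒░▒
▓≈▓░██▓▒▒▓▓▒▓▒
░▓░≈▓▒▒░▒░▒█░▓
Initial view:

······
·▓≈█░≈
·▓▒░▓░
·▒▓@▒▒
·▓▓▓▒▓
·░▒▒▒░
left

······
·▓▓≈█░
·▒▓▒░▓
·░▒@░▒
·▒▓▓▓▒
·▒░▒▒▒

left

······
·▓▓▓≈█
·▓▒▓▒░
·≈░@▓░
·▒▒▓▓▓
·▒▒░▒▒

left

······
·█▓▓▓≈
·░▓▒▓▒
·░≈@▒▓
·▒▒▒▓▓
·░▒▒░▒

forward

······
·▓▓▓▒▓
·█▓▓▓≈
·░▓@▓▒
·░≈░▒▓
·▒▒▒▓▓

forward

······
·░░▒≈▓
·▓▓▓▒▓
·█▓@▓≈
·░▓▒▓▒
·░≈░▒▓

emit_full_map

░░▒≈▓···
▓▓▓▒▓···
█▓@▓≈█░≈
░▓▒▓▒░▓░
░≈░▒▓░▒▒
▒▒▒▓▓▓▒▓
░▒▒░▒▒▒░

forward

██████
·▓▒█▒▓
·░░▒≈▓
·▓▓@▒▓
·█▓▓▓≈
·░▓▒▓▒

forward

██████
██████
·▓▒█▒▓
·░░@≈▓
·▓▓▓▒▓
·█▓▓▓≈

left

██████
██████
·▓▓▒█▒
·░░@▒≈
·░▓▓▓▒
·▓█▓▓▓

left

██████
██████
█░▓▓▒█
█▓░@░▒
█▒░▓▓▓
█▒▓█▓▓

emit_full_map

░▓▓▒█▒▓···
▓░@░▒≈▓···
▒░▓▓▓▒▓···
▒▓█▓▓▓≈█░≈
··░▓▒▓▒░▓░
··░≈░▒▓░▒▒
··▒▒▒▓▓▓▒▓
··░▒▒░▒▒▒░

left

██████
██████
██░▓▓▒
██▓@░░
██▒░▓▓
██▒▓█▓

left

██████
██████
███░▓▓
███@░░
███▒░▓
███▒▓█

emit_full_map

░▓▓▒█▒▓···
@░░░▒≈▓···
▒░▓▓▓▒▓···
▒▓█▓▓▓≈█░≈
··░▓▒▓▒░▓░
··░≈░▒▓░▒▒
··▒▒▒▓▓▓▒▓
··░▒▒░▒▒▒░


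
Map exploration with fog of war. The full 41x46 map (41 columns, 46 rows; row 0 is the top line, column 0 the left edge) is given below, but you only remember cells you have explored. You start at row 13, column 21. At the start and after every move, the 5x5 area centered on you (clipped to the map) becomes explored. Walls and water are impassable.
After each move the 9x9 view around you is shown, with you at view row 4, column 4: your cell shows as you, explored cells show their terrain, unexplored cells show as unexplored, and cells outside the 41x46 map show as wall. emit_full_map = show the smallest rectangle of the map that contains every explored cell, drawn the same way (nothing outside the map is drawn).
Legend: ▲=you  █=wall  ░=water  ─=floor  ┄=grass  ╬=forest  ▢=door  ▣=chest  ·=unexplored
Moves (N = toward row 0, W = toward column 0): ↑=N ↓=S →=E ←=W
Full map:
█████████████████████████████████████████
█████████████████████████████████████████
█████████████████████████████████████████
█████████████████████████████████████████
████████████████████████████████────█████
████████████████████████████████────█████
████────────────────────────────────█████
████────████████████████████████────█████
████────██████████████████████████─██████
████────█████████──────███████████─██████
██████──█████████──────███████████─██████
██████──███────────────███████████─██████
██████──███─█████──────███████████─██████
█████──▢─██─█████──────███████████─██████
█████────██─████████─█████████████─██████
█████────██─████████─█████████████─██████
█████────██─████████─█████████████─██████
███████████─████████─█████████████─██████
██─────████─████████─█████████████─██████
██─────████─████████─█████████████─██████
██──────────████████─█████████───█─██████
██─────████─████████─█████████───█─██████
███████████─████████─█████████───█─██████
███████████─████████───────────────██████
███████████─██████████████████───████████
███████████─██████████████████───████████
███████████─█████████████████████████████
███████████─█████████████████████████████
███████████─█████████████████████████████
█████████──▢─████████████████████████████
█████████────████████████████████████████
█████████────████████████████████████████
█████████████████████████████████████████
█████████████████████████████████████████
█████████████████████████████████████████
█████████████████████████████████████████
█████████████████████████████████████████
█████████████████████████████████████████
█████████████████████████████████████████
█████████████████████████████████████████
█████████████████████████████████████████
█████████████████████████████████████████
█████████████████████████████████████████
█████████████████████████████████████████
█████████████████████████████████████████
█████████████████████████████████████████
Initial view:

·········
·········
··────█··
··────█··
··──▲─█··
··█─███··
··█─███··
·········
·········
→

·········
·········
·────██··
·────██··
·───▲██··
·█─████··
·█─████··
·········
·········

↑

·········
·········
··───██··
·────██··
·───▲██··
·────██··
·█─████··
·█─████··
·········

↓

·········
··───██··
·────██··
·────██··
·───▲██··
·█─████··
·█─████··
·········
·········

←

·········
···───██·
··────██·
··────██·
··──▲─██·
··█─████·
··█─████·
·········
·········

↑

·········
·········
··────██·
··────██·
··──▲─██·
··────██·
··█─████·
··█─████·
·········

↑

·········
·········
··────█··
··────██·
··──▲─██·
··────██·
··────██·
··█─████·
··█─████·

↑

·········
·········
··█████··
··────█··
··──▲─██·
··────██·
··────██·
··────██·
··█─████·

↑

·········
·········
··█████··
··█████··
··──▲─█··
··────██·
··────██·
··────██·
··────██·

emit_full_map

█████·
█████·
──▲─█·
────██
────██
────██
────██
█─████
█─████

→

·········
·········
·██████··
·██████··
·───▲██··
·────██··
·────██··
·────██··
·────██··

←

·········
·········
··██████·
··██████·
··──▲─██·
··────██·
··────██·
··────██·
··────██·

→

·········
·········
·██████··
·██████··
·───▲██··
·────██··
·────██··
·────██··
·────██··

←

·········
·········
··██████·
··██████·
··──▲─██·
··────██·
··────██·
··────██·
··────██·

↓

·········
··██████·
··██████·
··────██·
··──▲─██·
··────██·
··────██·
··────██·
··█─████·

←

·········
···██████
··███████
··─────██
··──▲──██
··─────██
··─────██
···────██
···█─████

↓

···██████
··███████
··─────██
··─────██
··──▲──██
··─────██
··─────██
···█─████
···█─████

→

··██████·
·███████·
·─────██·
·─────██·
·───▲─██·
·─────██·
·─────██·
··█─████·
··█─████·

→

·██████··
███████··
─────██··
─────██··
────▲██··
─────██··
─────██··
·█─████··
·█─████··

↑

·········
·██████··
███████··
─────██··
────▲██··
─────██··
─────██··
─────██··
·█─████··

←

·········
··██████·
·███████·
·─────██·
·───▲─██·
·─────██·
·─────██·
·─────██·
··█─████·

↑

·········
·········
··██████·
·███████·
·───▲─██·
·─────██·
·─────██·
·─────██·
·─────██·

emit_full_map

·██████
███████
───▲─██
─────██
─────██
─────██
─────██
·█─████
·█─████

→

·········
·········
·██████··
███████··
────▲██··
─────██··
─────██··
─────██··
─────██··

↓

·········
·██████··
███████··
─────██··
────▲██··
─────██··
─────██··
─────██··
·█─████··

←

·········
··██████·
·███████·
·─────██·
·───▲─██·
·─────██·
·─────██·
·─────██·
··█─████·

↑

·········
·········
··██████·
·███████·
·───▲─██·
·─────██·
·─────██·
·─────██·
·─────██·


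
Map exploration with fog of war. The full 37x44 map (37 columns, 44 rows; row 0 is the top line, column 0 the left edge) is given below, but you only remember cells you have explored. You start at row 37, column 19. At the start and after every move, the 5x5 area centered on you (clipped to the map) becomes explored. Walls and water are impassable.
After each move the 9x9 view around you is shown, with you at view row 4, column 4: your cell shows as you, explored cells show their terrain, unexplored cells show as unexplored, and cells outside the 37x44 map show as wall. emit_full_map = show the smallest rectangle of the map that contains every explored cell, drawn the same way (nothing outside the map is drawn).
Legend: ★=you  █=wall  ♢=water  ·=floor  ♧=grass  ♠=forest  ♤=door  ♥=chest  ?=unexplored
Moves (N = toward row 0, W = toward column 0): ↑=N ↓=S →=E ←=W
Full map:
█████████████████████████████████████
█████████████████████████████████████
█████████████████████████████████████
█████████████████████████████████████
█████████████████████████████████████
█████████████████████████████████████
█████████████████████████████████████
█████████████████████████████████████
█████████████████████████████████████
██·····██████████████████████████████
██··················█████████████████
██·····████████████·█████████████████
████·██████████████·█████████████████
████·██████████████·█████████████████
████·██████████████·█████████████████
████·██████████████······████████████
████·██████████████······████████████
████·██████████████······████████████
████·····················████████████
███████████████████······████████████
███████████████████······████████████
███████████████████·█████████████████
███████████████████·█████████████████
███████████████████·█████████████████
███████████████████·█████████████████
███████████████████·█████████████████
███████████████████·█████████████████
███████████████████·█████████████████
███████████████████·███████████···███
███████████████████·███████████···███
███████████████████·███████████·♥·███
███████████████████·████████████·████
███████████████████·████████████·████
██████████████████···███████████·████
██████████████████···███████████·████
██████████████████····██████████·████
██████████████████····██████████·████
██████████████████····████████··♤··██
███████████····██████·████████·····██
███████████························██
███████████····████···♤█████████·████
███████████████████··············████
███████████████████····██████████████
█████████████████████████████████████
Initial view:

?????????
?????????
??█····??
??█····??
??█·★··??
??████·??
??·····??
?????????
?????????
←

?????????
?????????
??██····?
??██····?
??██★···?
??█████·?
??······?
?????????
?????????

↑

?????????
?????????
??██···??
??██····?
??██★···?
??██····?
??█████·?
??······?
?????????

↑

?????????
?????????
??██···??
??██···??
??██★···?
??██····?
??██····?
??█████·?
??······?

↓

?????????
??██···??
??██···??
??██····?
??██★···?
??██····?
??█████·?
??······?
?????????

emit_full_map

██···?
██···?
██····
██★···
██····
█████·
······

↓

??██···??
??██···??
??██····?
??██····?
??██★···?
??█████·?
??······?
?????????
?????????

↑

?????????
??██···??
??██···??
??██····?
??██★···?
??██····?
??█████·?
??······?
?????????

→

?????????
?██···???
?██···█??
?██····??
?██·★··??
?██····??
?█████·??
?······??
?????????

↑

?????????
?????????
?██···█??
?██···█??
?██·★··??
?██····??
?██····??
?█████·??
?······??

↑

?????????
?????????
??██·██??
?██···█??
?██·★·█??
?██····??
?██····??
?██····??
?█████·??

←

?????????
?????????
??███·██?
??██···█?
??██★··█?
??██····?
??██····?
??██····?
??█████·?

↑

?????????
?????????
??███·█??
??███·██?
??██★··█?
??██···█?
??██····?
??██····?
??██····?

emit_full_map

███·█?
███·██
██★··█
██···█
██····
██····
██····
█████·
······

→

?????????
?????????
?███·██??
?███·██??
?██·★·█??
?██···█??
?██····??
?██····??
?██····??

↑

?????????
?????????
??██·██??
?███·██??
?███★██??
?██···█??
?██···█??
?██····??
?██····??

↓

?????????
??██·██??
?███·██??
?███·██??
?██·★·█??
?██···█??
?██····??
?██····??
?██····??

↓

??██·██??
?███·██??
?███·██??
?██···█??
?██·★·█??
?██····??
?██····??
?██····??
?█████·??

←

???██·██?
??███·██?
??███·██?
??██···█?
??██★··█?
??██····?
??██····?
??██····?
??█████·?

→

??██·██??
?███·██??
?███·██??
?██···█??
?██·★·█??
?██····??
?██····??
?██····??
?█████·??

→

?██·██???
███·██???
███·███??
██···██??
██··★██??
██····█??
██····█??
██····???
█████·???

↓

███·██???
███·███??
██···██??
██···██??
██··★·█??
██····█??
██····█??
█████·???
······???

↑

?██·██???
███·██???
███·███??
██···██??
██··★██??
██····█??
██····█??
██····█??
█████·???

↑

?????????
?██·██???
███·███??
███·███??
██··★██??
██···██??
██····█??
██····█??
██····█??

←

?????????
??██·██??
?███·███?
?███·███?
?██·★·██?
?██···██?
?██····█?
?██····█?
?██····█?

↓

??██·██??
?███·███?
?███·███?
?██···██?
?██·★·██?
?██····█?
?██····█?
?██····█?
?█████·??

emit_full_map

?██·██?
███·███
███·███
██···██
██·★·██
██····█
██····█
██····█
█████·?
······?

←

???██·██?
??███·███
??███·███
??██···██
??██★··██
??██····█
??██····█
??██····█
??█████·?

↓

??███·███
??███·███
??██···██
??██···██
??██★···█
??██····█
??██····█
??█████·?
??······?

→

?███·███?
?███·███?
?██···██?
?██···██?
?██·★··█?
?██····█?
?██····█?
?█████·??
?······??

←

??███·███
??███·███
??██···██
??██···██
??██★···█
??██····█
??██····█
??█████·?
??······?

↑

???██·██?
??███·███
??███·███
??██···██
??██★··██
??██····█
??██····█
??██····█
??█████·?


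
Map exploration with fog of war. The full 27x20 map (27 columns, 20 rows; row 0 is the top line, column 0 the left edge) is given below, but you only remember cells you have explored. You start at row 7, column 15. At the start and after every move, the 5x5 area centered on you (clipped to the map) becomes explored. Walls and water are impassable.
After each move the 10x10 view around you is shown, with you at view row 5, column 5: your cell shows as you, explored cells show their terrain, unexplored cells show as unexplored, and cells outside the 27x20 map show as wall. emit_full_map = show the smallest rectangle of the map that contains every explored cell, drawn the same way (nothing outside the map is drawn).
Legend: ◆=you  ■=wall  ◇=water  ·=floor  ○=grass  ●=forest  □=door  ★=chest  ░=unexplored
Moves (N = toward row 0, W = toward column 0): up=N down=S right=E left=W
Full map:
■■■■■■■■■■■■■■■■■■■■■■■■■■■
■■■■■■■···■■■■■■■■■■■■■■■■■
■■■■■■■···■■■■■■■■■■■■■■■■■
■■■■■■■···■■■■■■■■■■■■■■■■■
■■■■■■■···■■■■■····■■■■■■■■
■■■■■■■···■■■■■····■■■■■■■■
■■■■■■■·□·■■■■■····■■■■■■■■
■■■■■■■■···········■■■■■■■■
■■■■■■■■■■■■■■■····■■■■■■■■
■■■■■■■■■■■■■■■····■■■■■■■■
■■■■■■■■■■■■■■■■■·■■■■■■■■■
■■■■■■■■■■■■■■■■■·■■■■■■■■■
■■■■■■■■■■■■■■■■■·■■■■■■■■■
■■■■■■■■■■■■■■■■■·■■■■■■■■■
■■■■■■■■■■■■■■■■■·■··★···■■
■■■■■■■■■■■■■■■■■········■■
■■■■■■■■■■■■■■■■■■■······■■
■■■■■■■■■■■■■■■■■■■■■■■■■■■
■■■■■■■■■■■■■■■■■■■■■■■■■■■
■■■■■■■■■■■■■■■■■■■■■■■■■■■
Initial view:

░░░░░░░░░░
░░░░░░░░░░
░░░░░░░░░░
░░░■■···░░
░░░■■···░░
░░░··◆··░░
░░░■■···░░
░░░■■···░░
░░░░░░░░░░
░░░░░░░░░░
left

░░░░░░░░░░
░░░░░░░░░░
░░░░░░░░░░
░░░■■■···░
░░░■■■···░
░░░··◆···░
░░░■■■···░
░░░■■■···░
░░░░░░░░░░
░░░░░░░░░░

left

░░░░░░░░░░
░░░░░░░░░░
░░░░░░░░░░
░░░■■■■···
░░░■■■■···
░░░··◆····
░░░■■■■···
░░░■■■■···
░░░░░░░░░░
░░░░░░░░░░

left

░░░░░░░░░░
░░░░░░░░░░
░░░░░░░░░░
░░░■■■■■··
░░░■■■■■··
░░░··◆····
░░░■■■■■··
░░░■■■■■··
░░░░░░░░░░
░░░░░░░░░░

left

░░░░░░░░░░
░░░░░░░░░░
░░░░░░░░░░
░░░·■■■■■·
░░░·■■■■■·
░░░··◆····
░░░■■■■■■·
░░░■■■■■■·
░░░░░░░░░░
░░░░░░░░░░

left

░░░░░░░░░░
░░░░░░░░░░
░░░░░░░░░░
░░░··■■■■■
░░░□·■■■■■
░░░··◆····
░░░■■■■■■■
░░░■■■■■■■
░░░░░░░░░░
░░░░░░░░░░

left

░░░░░░░░░░
░░░░░░░░░░
░░░░░░░░░░
░░░···■■■■
░░░·□·■■■■
░░░■·◆····
░░░■■■■■■■
░░░■■■■■■■
░░░░░░░░░░
░░░░░░░░░░

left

░░░░░░░░░░
░░░░░░░░░░
░░░░░░░░░░
░░░■···■■■
░░░■·□·■■■
░░░■■◆····
░░░■■■■■■■
░░░■■■■■■■
░░░░░░░░░░
░░░░░░░░░░

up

░░░░░░░░░░
░░░░░░░░░░
░░░░░░░░░░
░░░■···■░░
░░░■···■■■
░░░■·◆·■■■
░░░■■·····
░░░■■■■■■■
░░░■■■■■■■
░░░░░░░░░░

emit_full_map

■···■░░░░░░░
■···■■■■■···
■·◆·■■■■■···
■■··········
■■■■■■■■■···
■■■■■■■■■···

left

░░░░░░░░░░
░░░░░░░░░░
░░░░░░░░░░
░░░■■···■░
░░░■■···■■
░░░■■◆□·■■
░░░■■■····
░░░■■■■■■■
░░░░■■■■■■
░░░░░░░░░░

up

░░░░░░░░░░
░░░░░░░░░░
░░░░░░░░░░
░░░■■···░░
░░░■■···■░
░░░■■◆··■■
░░░■■·□·■■
░░░■■■····
░░░■■■■■■■
░░░░■■■■■■

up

■■■■■■■■■■
░░░░░░░░░░
░░░░░░░░░░
░░░■■···░░
░░░■■···░░
░░░■■◆··■░
░░░■■···■■
░░░■■·□·■■
░░░■■■····
░░░■■■■■■■

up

■■■■■■■■■■
■■■■■■■■■■
░░░░░░░░░░
░░░■■···░░
░░░■■···░░
░░░■■◆··░░
░░░■■···■░
░░░■■···■■
░░░■■·□·■■
░░░■■■····

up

■■■■■■■■■■
■■■■■■■■■■
■■■■■■■■■■
░░░■■■■■░░
░░░■■···░░
░░░■■◆··░░
░░░■■···░░
░░░■■···■░
░░░■■···■■
░░░■■·□·■■

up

■■■■■■■■■■
■■■■■■■■■■
■■■■■■■■■■
■■■■■■■■■■
░░░■■■■■░░
░░░■■◆··░░
░░░■■···░░
░░░■■···░░
░░░■■···■░
░░░■■···■■

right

■■■■■■■■■■
■■■■■■■■■■
■■■■■■■■■■
■■■■■■■■■■
░░■■■■■■░░
░░■■·◆·■░░
░░■■···■░░
░░■■···■░░
░░■■···■░░
░░■■···■■■

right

■■■■■■■■■■
■■■■■■■■■■
■■■■■■■■■■
■■■■■■■■■■
░■■■■■■■░░
░■■··◆■■░░
░■■···■■░░
░■■···■■░░
░■■···■░░░
░■■···■■■■

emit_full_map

■■■■■■■░░░░░░
■■··◆■■░░░░░░
■■···■■░░░░░░
■■···■■░░░░░░
■■···■░░░░░░░
■■···■■■■■···
■■·□·■■■■■···
■■■··········
■■■■■■■■■■···
░■■■■■■■■■···

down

■■■■■■■■■■
■■■■■■■■■■
■■■■■■■■■■
░■■■■■■■░░
░■■···■■░░
░■■··◆■■░░
░■■···■■░░
░■■···■■░░
░■■···■■■■
░■■·□·■■■■

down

■■■■■■■■■■
■■■■■■■■■■
░■■■■■■■░░
░■■···■■░░
░■■···■■░░
░■■··◆■■░░
░■■···■■░░
░■■···■■■■
░■■·□·■■■■
░■■■······

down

■■■■■■■■■■
░■■■■■■■░░
░■■···■■░░
░■■···■■░░
░■■···■■░░
░■■··◆■■░░
░■■···■■■■
░■■·□·■■■■
░■■■······
░■■■■■■■■■

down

░■■■■■■■░░
░■■···■■░░
░■■···■■░░
░■■···■■░░
░■■···■■░░
░■■··◆■■■■
░■■·□·■■■■
░■■■······
░■■■■■■■■■
░░■■■■■■■■

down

░■■···■■░░
░■■···■■░░
░■■···■■░░
░■■···■■░░
░■■···■■■■
░■■·□◆■■■■
░■■■······
░■■■■■■■■■
░░■■■■■■■■
░░░░░░░░░░

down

░■■···■■░░
░■■···■■░░
░■■···■■░░
░■■···■■■■
░■■·□·■■■■
░■■■·◆····
░■■■■■■■■■
░░■■■■■■■■
░░░░░░░░░░
░░░░░░░░░░

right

■■···■■░░░
■■···■■░░░
■■···■■░░░
■■···■■■■■
■■·□·■■■■■
■■■··◆····
■■■■■■■■■■
░■■■■■■■■■
░░░░░░░░░░
░░░░░░░░░░

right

■···■■░░░░
■···■■░░░░
■···■■░░░░
■···■■■■■·
■·□·■■■■■·
■■···◆····
■■■■■■■■■·
■■■■■■■■■·
░░░░░░░░░░
░░░░░░░░░░

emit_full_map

■■■■■■■░░░░░░
■■···■■░░░░░░
■■···■■░░░░░░
■■···■■░░░░░░
■■···■■░░░░░░
■■···■■■■■···
■■·□·■■■■■···
■■■···◆······
■■■■■■■■■■···
░■■■■■■■■■···


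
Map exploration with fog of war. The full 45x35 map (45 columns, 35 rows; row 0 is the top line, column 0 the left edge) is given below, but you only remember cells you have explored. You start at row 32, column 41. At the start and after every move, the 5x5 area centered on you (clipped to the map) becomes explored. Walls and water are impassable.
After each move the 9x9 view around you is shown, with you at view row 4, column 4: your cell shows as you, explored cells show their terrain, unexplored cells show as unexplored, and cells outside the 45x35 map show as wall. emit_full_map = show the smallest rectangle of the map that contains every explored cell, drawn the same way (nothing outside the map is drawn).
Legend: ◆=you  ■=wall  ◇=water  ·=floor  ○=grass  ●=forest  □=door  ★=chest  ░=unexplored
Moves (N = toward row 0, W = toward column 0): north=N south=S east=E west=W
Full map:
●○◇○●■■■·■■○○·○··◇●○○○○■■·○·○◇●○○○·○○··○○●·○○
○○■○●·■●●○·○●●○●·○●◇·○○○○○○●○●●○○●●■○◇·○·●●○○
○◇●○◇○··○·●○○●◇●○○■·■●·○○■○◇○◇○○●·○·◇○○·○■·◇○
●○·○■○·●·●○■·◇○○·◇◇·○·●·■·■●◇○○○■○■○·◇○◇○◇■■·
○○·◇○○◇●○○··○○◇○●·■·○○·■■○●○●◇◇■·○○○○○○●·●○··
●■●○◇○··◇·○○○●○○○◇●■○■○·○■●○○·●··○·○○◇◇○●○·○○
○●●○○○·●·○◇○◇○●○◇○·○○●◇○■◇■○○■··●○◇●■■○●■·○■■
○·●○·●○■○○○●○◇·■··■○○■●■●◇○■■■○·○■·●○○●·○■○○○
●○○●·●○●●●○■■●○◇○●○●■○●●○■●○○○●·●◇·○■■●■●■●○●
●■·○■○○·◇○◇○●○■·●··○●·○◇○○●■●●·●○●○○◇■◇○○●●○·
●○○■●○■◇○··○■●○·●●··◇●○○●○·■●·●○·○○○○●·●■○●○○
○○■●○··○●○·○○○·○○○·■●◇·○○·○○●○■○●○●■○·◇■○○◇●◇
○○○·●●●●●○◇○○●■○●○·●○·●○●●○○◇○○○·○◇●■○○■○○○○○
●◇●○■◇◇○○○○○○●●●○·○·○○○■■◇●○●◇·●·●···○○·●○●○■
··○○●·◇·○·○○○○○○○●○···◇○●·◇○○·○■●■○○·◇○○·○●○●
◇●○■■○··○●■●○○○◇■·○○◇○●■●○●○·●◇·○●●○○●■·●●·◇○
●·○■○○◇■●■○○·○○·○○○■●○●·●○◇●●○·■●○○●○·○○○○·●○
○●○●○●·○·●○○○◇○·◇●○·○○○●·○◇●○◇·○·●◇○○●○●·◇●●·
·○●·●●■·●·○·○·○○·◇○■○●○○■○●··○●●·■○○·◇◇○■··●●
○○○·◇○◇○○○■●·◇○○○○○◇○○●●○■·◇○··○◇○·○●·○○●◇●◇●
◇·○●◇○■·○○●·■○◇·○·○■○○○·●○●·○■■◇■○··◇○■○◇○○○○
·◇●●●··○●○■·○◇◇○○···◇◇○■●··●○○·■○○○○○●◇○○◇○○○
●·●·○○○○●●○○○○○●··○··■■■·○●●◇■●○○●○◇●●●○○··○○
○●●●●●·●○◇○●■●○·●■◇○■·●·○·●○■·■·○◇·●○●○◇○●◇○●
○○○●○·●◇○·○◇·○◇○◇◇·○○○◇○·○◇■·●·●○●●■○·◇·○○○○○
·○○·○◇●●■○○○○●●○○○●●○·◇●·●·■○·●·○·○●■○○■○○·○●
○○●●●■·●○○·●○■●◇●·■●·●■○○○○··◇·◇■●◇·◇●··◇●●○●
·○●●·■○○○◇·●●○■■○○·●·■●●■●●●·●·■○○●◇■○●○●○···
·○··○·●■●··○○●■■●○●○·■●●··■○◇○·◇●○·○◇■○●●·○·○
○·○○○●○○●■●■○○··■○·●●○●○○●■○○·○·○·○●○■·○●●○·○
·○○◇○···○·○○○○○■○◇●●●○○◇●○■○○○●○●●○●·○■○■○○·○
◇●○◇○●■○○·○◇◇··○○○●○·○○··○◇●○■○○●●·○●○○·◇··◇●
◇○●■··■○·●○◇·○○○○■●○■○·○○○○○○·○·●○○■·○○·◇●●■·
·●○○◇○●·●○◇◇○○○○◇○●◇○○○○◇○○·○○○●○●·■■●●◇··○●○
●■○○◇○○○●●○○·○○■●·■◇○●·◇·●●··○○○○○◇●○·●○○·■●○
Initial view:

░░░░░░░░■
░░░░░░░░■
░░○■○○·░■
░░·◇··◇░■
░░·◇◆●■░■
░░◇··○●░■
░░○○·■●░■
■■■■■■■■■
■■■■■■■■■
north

░░░░░░░░■
░░░░░░░░■
░░○●●○·░■
░░○■○○·░■
░░·◇◆·◇░■
░░·◇●●■░■
░░◇··○●░■
░░○○·■●░■
■■■■■■■■■

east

░░░░░░░■■
░░░░░░░■■
░○●●○·○■■
░○■○○·○■■
░·◇·◆◇●■■
░·◇●●■·■■
░◇··○●○■■
░○○·■●░■■
■■■■■■■■■

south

░░░░░░░■■
░○●●○·○■■
░○■○○·○■■
░·◇··◇●■■
░·◇●◆■·■■
░◇··○●○■■
░○○·■●○■■
■■■■■■■■■
■■■■■■■■■

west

░░░░░░░░■
░░○●●○·○■
░░○■○○·○■
░░·◇··◇●■
░░·◇◆●■·■
░░◇··○●○■
░░○○·■●○■
■■■■■■■■■
■■■■■■■■■

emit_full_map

○●●○·○
○■○○·○
·◇··◇●
·◇◆●■·
◇··○●○
○○·■●○

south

░░○●●○·○■
░░○■○○·○■
░░·◇··◇●■
░░·◇●●■·■
░░◇·◆○●○■
░░○○·■●○■
■■■■■■■■■
■■■■■■■■■
■■■■■■■■■

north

░░░░░░░░■
░░○●●○·○■
░░○■○○·○■
░░·◇··◇●■
░░·◇◆●■·■
░░◇··○●○■
░░○○·■●○■
■■■■■■■■■
■■■■■■■■■

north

░░░░░░░░■
░░░░░░░░■
░░○●●○·○■
░░○■○○·○■
░░·◇◆·◇●■
░░·◇●●■·■
░░◇··○●○■
░░○○·■●○■
■■■■■■■■■

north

░░░░░░░░■
░░░░░░░░■
░░●●·○·░■
░░○●●○·○■
░░○■◆○·○■
░░·◇··◇●■
░░·◇●●■·■
░░◇··○●○■
░░○○·■●○■

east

░░░░░░░■■
░░░░░░░■■
░●●·○·○■■
░○●●○·○■■
░○■○◆·○■■
░·◇··◇●■■
░·◇●●■·■■
░◇··○●○■■
░○○·■●○■■

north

░░░░░░░■■
░░░░░░░■■
░░●○···■■
░●●·○·○■■
░○●●◆·○■■
░○■○○·○■■
░·◇··◇●■■
░·◇●●■·■■
░◇··○●○■■

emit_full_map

░●○···
●●·○·○
○●●◆·○
○■○○·○
·◇··◇●
·◇●●■·
◇··○●○
○○·■●○

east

░░░░░░■■■
░░░░░░■■■
░●○···■■■
●●·○·○■■■
○●●○◆○■■■
○■○○·○■■■
·◇··◇●■■■
·◇●●■·■■■
◇··○●○■■■

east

░░░░░■■■■
░░░░░■■■■
●○···■■■■
●·○·○■■■■
●●○·◆■■■■
■○○·○■■■■
◇··◇●■■■■
◇●●■·■■■■
··○●○■■■■

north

░░░░░■■■■
░░░░░■■■■
░░●○●■■■■
●○···■■■■
●·○·◆■■■■
●●○·○■■■■
■○○·○■■■■
◇··◇●■■■■
◇●●■·■■■■

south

░░░░░■■■■
░░●○●■■■■
●○···■■■■
●·○·○■■■■
●●○·◆■■■■
■○○·○■■■■
◇··◇●■■■■
◇●●■·■■■■
··○●○■■■■

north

░░░░░■■■■
░░░░░■■■■
░░●○●■■■■
●○···■■■■
●·○·◆■■■■
●●○·○■■■■
■○○·○■■■■
◇··◇●■■■■
◇●●■·■■■■

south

░░░░░■■■■
░░●○●■■■■
●○···■■■■
●·○·○■■■■
●●○·◆■■■■
■○○·○■■■■
◇··◇●■■■■
◇●●■·■■■■
··○●○■■■■
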